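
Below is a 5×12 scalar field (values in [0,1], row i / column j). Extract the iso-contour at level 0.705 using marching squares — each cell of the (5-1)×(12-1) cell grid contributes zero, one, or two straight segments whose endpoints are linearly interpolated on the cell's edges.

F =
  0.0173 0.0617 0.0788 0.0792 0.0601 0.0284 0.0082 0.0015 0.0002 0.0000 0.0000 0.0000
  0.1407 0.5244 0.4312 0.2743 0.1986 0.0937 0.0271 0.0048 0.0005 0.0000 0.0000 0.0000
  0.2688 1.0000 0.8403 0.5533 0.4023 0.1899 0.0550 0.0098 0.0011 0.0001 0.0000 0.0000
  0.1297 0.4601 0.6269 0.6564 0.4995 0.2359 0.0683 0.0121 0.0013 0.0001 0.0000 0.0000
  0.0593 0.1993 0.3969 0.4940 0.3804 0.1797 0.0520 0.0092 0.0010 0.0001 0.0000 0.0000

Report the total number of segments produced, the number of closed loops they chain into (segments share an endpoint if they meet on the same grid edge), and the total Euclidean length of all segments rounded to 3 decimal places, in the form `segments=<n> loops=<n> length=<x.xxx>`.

segments=6 loops=1 length=4.830

cell (1,0): code 0100 → (1.380,1.000)–(2.000,0.597)
cell (1,1): code 1100 → (1.669,2.000)–(1.380,1.000)
cell (1,2): code 1000 → (2.000,2.471)–(1.669,2.000)
cell (2,0): code 0010 → (2.000,0.597)–(2.546,1.000)
cell (2,1): code 0011 → (2.546,1.000)–(2.634,2.000)
cell (2,2): code 0001 → (2.634,2.000)–(2.000,2.471)
total: 6 segments, chained into 1 closed loop(s), length Σ = 4.829994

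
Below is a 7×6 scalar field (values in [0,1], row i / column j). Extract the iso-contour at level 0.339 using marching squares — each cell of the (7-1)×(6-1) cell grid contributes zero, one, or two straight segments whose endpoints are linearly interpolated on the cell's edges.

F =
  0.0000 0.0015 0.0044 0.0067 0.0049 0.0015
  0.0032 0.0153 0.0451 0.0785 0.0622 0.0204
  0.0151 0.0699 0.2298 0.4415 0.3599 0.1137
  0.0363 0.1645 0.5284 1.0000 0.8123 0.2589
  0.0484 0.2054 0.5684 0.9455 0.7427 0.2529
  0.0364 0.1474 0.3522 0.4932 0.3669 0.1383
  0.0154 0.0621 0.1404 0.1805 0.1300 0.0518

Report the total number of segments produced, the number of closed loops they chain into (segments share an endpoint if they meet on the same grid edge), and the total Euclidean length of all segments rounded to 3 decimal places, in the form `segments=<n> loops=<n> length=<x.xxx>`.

segments=14 loops=1 length=11.203

cell (1,2): code 0100 → (1.718,3.000)–(2.000,2.516)
cell (1,3): code 1100 → (1.930,4.000)–(1.718,3.000)
cell (1,4): code 1000 → (2.000,4.085)–(1.930,4.000)
cell (2,1): code 0100 → (2.366,2.000)–(3.000,1.480)
cell (2,2): code 1110 → (2.000,2.516)–(2.366,2.000)
cell (2,4): code 1001 → (3.000,4.855)–(2.000,4.085)
cell (3,1): code 0110 → (3.000,1.480)–(4.000,1.368)
cell (3,4): code 1001 → (4.000,4.824)–(3.000,4.855)
cell (4,1): code 0110 → (4.000,1.368)–(5.000,1.936)
cell (4,4): code 1001 → (5.000,4.122)–(4.000,4.824)
cell (5,1): code 0010 → (5.000,1.936)–(5.062,2.000)
cell (5,2): code 0011 → (5.062,2.000)–(5.493,3.000)
cell (5,3): code 0011 → (5.493,3.000)–(5.118,4.000)
cell (5,4): code 0001 → (5.118,4.000)–(5.000,4.122)
total: 14 segments, chained into 1 closed loop(s), length Σ = 11.202671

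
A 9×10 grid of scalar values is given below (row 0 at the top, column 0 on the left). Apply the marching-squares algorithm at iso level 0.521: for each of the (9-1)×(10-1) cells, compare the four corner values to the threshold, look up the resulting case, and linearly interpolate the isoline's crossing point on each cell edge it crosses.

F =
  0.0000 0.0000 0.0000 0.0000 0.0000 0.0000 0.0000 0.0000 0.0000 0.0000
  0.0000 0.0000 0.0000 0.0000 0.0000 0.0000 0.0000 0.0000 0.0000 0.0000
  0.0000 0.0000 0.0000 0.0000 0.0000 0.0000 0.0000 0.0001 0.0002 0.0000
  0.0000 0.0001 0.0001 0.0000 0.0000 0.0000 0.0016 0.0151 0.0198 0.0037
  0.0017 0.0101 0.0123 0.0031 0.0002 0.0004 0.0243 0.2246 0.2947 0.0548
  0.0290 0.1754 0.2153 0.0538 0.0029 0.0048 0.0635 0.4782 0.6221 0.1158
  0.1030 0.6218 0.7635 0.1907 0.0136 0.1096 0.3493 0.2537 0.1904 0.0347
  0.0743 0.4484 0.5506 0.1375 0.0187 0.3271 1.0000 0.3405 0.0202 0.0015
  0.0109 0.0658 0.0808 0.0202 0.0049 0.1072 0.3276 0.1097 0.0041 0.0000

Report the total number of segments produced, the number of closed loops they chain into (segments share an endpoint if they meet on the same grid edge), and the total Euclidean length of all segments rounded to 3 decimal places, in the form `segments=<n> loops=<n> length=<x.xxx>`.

segments=16 loops=3 length=11.089

cell (4,7): code 0100 → (4.691,8.000)–(5.000,7.297)
cell (4,8): code 1000 → (5.000,8.200)–(4.691,8.000)
cell (5,0): code 0100 → (5.774,1.000)–(6.000,0.806)
cell (5,1): code 1100 → (5.558,2.000)–(5.774,1.000)
cell (5,2): code 1000 → (6.000,2.423)–(5.558,2.000)
cell (5,7): code 0010 → (5.000,7.297)–(5.234,8.000)
cell (5,8): code 0001 → (5.234,8.000)–(5.000,8.200)
cell (6,0): code 0010 → (6.000,0.806)–(6.581,1.000)
cell (6,1): code 0111 → (6.581,1.000)–(7.000,1.710)
cell (6,2): code 1001 → (7.000,2.072)–(6.000,2.423)
cell (6,5): code 0100 → (6.264,6.000)–(7.000,5.288)
cell (6,6): code 1000 → (7.000,6.726)–(6.264,6.000)
cell (7,1): code 0010 → (7.000,1.710)–(7.063,2.000)
cell (7,2): code 0001 → (7.063,2.000)–(7.000,2.072)
cell (7,5): code 0010 → (7.000,5.288)–(7.712,6.000)
cell (7,6): code 0001 → (7.712,6.000)–(7.000,6.726)
total: 16 segments, chained into 3 closed loop(s), length Σ = 11.088809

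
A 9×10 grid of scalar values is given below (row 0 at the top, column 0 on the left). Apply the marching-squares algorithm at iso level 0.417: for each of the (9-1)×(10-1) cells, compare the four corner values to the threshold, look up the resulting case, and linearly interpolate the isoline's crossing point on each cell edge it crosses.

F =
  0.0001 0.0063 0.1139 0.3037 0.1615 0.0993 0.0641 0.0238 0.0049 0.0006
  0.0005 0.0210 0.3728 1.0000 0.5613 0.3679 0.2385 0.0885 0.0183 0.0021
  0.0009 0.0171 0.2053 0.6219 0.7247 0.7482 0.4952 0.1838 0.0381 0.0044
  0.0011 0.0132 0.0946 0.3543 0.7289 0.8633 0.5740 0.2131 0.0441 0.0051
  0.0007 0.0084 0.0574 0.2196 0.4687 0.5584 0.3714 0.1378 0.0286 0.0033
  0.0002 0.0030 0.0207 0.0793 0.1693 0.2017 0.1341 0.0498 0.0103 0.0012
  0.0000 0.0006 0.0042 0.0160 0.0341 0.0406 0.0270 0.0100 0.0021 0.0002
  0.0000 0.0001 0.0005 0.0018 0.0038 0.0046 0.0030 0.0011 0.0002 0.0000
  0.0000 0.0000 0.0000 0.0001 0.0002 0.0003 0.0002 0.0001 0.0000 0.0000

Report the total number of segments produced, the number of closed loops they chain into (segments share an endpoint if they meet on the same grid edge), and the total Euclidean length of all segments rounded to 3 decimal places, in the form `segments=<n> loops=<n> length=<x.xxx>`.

segments=16 loops=1 length=12.871

cell (0,2): code 0100 → (0.163,3.000)–(1.000,2.070)
cell (0,3): code 1100 → (0.639,4.000)–(0.163,3.000)
cell (0,4): code 1000 → (1.000,4.746)–(0.639,4.000)
cell (1,2): code 0110 → (1.000,2.070)–(2.000,2.508)
cell (1,4): code 1101 → (1.129,5.000)–(1.000,4.746)
cell (1,5): code 1100 → (1.695,6.000)–(1.129,5.000)
cell (1,6): code 1000 → (2.000,6.251)–(1.695,6.000)
cell (2,2): code 0010 → (2.000,2.508)–(2.766,3.000)
cell (2,3): code 0111 → (2.766,3.000)–(3.000,3.167)
cell (2,6): code 1001 → (3.000,6.435)–(2.000,6.251)
cell (3,3): code 0110 → (3.000,3.167)–(4.000,3.792)
cell (3,5): code 1011 → (4.000,5.756)–(3.775,6.000)
cell (3,6): code 0001 → (3.775,6.000)–(3.000,6.435)
cell (4,3): code 0010 → (4.000,3.792)–(4.173,4.000)
cell (4,4): code 0011 → (4.173,4.000)–(4.396,5.000)
cell (4,5): code 0001 → (4.396,5.000)–(4.000,5.756)
total: 16 segments, chained into 1 closed loop(s), length Σ = 12.870980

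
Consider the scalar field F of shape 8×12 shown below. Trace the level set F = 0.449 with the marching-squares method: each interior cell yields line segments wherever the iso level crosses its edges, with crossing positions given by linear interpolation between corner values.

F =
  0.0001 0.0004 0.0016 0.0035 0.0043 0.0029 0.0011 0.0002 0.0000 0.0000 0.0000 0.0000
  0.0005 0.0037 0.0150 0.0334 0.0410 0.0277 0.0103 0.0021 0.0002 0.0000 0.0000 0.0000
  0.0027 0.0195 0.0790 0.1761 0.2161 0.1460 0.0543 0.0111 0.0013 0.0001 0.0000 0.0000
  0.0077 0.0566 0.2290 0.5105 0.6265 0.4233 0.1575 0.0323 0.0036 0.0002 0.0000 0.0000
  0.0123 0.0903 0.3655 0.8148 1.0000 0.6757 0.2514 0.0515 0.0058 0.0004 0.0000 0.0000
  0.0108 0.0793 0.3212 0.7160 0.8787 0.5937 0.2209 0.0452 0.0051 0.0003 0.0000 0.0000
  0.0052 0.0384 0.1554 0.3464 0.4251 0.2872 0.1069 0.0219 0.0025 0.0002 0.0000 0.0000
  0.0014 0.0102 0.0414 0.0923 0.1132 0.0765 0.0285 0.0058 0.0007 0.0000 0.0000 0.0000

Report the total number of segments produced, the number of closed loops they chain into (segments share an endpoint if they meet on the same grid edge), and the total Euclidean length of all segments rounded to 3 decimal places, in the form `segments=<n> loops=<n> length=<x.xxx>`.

cell (2,2): code 0100 → (2.816,3.000)–(3.000,2.782)
cell (2,3): code 1100 → (2.567,4.000)–(2.816,3.000)
cell (2,4): code 1000 → (3.000,4.874)–(2.567,4.000)
cell (3,2): code 0110 → (3.000,2.782)–(4.000,2.186)
cell (3,4): code 1101 → (3.102,5.000)–(3.000,4.874)
cell (3,5): code 1000 → (4.000,5.534)–(3.102,5.000)
cell (4,2): code 0110 → (4.000,2.186)–(5.000,2.324)
cell (4,5): code 1001 → (5.000,5.388)–(4.000,5.534)
cell (5,2): code 0010 → (5.000,2.324)–(5.722,3.000)
cell (5,3): code 0011 → (5.722,3.000)–(5.947,4.000)
cell (5,4): code 0011 → (5.947,4.000)–(5.472,5.000)
cell (5,5): code 0001 → (5.472,5.000)–(5.000,5.388)
total: 12 segments, chained into 1 closed loop(s), length Σ = 10.415140

segments=12 loops=1 length=10.415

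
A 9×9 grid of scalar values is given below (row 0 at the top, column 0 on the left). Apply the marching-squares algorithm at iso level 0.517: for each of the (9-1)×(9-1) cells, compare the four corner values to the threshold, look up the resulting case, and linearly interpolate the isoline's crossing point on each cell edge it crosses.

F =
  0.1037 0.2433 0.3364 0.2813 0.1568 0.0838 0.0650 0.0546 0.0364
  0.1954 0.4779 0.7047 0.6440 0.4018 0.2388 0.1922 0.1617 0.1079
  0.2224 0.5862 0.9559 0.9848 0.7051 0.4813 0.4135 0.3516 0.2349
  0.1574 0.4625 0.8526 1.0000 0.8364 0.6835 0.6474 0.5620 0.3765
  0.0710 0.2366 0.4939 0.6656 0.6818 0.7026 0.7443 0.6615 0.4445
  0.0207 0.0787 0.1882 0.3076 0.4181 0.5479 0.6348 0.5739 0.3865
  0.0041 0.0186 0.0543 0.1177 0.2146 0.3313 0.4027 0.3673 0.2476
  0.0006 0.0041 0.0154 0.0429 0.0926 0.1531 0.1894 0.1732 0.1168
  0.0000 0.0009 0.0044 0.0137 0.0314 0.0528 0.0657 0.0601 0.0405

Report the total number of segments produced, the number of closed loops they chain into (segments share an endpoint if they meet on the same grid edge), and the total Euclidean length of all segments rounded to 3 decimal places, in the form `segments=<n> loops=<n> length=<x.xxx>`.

segments=24 loops=1 length=18.221

cell (0,1): code 0100 → (0.490,2.000)–(1.000,1.172)
cell (0,2): code 1100 → (0.650,3.000)–(0.490,2.000)
cell (0,3): code 1000 → (1.000,3.524)–(0.650,3.000)
cell (1,0): code 0100 → (1.361,1.000)–(2.000,0.810)
cell (1,1): code 1110 → (1.000,1.172)–(1.361,1.000)
cell (1,3): code 1101 → (1.380,4.000)–(1.000,3.524)
cell (1,4): code 1000 → (2.000,4.840)–(1.380,4.000)
cell (2,0): code 0010 → (2.000,0.810)–(2.559,1.000)
cell (2,1): code 0111 → (2.559,1.000)–(3.000,1.140)
cell (2,4): code 1101 → (2.177,5.000)–(2.000,4.840)
cell (2,5): code 1100 → (2.442,6.000)–(2.177,5.000)
cell (2,6): code 1100 → (2.786,7.000)–(2.442,6.000)
cell (2,7): code 1000 → (3.000,7.243)–(2.786,7.000)
cell (3,1): code 0010 → (3.000,1.140)–(3.936,2.000)
cell (3,2): code 0111 → (3.936,2.000)–(4.000,2.135)
cell (3,7): code 1001 → (4.000,7.666)–(3.000,7.243)
cell (4,2): code 0010 → (4.000,2.135)–(4.415,3.000)
cell (4,3): code 0011 → (4.415,3.000)–(4.625,4.000)
cell (4,4): code 0111 → (4.625,4.000)–(5.000,4.762)
cell (4,7): code 1001 → (5.000,7.304)–(4.000,7.666)
cell (5,4): code 0010 → (5.000,4.762)–(5.143,5.000)
cell (5,5): code 0011 → (5.143,5.000)–(5.508,6.000)
cell (5,6): code 0011 → (5.508,6.000)–(5.275,7.000)
cell (5,7): code 0001 → (5.275,7.000)–(5.000,7.304)
total: 24 segments, chained into 1 closed loop(s), length Σ = 18.220731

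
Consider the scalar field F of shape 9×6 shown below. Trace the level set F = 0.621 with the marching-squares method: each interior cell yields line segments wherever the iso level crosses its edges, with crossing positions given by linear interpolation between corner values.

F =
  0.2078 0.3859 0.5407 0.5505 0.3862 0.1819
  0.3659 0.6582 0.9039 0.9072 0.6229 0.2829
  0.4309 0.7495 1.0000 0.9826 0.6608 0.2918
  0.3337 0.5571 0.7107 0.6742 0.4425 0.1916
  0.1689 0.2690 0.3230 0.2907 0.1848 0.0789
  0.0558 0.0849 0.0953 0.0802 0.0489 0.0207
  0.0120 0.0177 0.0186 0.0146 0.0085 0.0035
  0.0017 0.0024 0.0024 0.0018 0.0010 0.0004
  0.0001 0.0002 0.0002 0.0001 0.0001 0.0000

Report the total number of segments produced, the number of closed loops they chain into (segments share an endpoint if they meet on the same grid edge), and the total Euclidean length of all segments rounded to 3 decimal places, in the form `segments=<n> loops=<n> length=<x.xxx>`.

segments=14 loops=1 length=10.253

cell (0,0): code 0100 → (0.863,1.000)–(1.000,0.873)
cell (0,1): code 1100 → (0.221,2.000)–(0.863,1.000)
cell (0,2): code 1100 → (0.198,3.000)–(0.221,2.000)
cell (0,3): code 1100 → (0.992,4.000)–(0.198,3.000)
cell (0,4): code 1000 → (1.000,4.006)–(0.992,4.000)
cell (1,0): code 0110 → (1.000,0.873)–(2.000,0.597)
cell (1,4): code 1001 → (2.000,4.108)–(1.000,4.006)
cell (2,0): code 0010 → (2.000,0.597)–(2.668,1.000)
cell (2,1): code 0111 → (2.668,1.000)–(3.000,1.416)
cell (2,3): code 1011 → (3.000,3.230)–(2.182,4.000)
cell (2,4): code 0001 → (2.182,4.000)–(2.000,4.108)
cell (3,1): code 0010 → (3.000,1.416)–(3.231,2.000)
cell (3,2): code 0011 → (3.231,2.000)–(3.139,3.000)
cell (3,3): code 0001 → (3.139,3.000)–(3.000,3.230)
total: 14 segments, chained into 1 closed loop(s), length Σ = 10.253480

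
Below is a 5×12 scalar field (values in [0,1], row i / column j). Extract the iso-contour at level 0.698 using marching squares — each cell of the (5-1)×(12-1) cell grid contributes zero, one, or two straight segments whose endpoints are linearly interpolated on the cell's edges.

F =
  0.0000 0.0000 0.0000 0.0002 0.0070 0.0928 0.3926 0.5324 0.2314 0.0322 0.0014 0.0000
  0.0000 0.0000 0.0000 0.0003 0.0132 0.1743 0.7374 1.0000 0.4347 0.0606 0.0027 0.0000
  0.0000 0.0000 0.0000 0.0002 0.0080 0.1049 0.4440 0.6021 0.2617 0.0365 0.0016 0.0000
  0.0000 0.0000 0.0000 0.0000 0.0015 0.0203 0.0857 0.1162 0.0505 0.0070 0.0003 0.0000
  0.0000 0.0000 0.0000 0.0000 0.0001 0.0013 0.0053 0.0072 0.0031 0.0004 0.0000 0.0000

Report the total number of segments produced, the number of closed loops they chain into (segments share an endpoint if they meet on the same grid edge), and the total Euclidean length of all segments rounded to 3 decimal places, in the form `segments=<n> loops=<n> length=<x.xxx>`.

cell (0,5): code 0100 → (0.886,6.000)–(1.000,5.930)
cell (0,6): code 1100 → (0.354,7.000)–(0.886,6.000)
cell (0,7): code 1000 → (1.000,7.534)–(0.354,7.000)
cell (1,5): code 0010 → (1.000,5.930)–(1.134,6.000)
cell (1,6): code 0011 → (1.134,6.000)–(1.759,7.000)
cell (1,7): code 0001 → (1.759,7.000)–(1.000,7.534)
total: 6 segments, chained into 1 closed loop(s), length Σ = 4.363326

segments=6 loops=1 length=4.363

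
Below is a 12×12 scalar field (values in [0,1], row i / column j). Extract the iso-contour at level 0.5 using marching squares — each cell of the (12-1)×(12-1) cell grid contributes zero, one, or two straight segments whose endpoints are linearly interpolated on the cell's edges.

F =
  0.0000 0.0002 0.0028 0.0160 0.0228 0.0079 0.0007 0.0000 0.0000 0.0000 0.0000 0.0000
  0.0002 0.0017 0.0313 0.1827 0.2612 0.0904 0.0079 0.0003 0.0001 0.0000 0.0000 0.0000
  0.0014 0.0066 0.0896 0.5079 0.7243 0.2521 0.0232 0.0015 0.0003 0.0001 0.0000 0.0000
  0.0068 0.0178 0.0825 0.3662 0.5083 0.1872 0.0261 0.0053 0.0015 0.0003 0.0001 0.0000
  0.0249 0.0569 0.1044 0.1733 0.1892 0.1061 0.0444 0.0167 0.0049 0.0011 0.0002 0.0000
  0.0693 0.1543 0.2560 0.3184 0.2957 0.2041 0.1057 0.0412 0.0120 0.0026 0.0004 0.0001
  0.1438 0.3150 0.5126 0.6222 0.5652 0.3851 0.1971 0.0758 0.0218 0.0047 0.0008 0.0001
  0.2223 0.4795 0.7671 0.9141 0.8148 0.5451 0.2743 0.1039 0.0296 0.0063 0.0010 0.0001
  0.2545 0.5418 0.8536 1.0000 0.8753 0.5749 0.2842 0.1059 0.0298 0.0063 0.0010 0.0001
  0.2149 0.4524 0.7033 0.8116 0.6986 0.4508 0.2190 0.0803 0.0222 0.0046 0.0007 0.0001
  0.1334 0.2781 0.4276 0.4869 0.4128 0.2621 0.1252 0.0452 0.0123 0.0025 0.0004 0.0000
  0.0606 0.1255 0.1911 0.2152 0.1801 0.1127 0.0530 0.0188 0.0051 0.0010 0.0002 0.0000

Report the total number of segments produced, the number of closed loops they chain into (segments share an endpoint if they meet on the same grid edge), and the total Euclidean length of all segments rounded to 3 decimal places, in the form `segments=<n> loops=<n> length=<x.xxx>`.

segments=26 loops=2 length=17.996

cell (1,2): code 0100 → (1.976,3.000)–(2.000,2.981)
cell (1,3): code 1100 → (1.516,4.000)–(1.976,3.000)
cell (1,4): code 1000 → (2.000,4.475)–(1.516,4.000)
cell (2,2): code 0010 → (2.000,2.981)–(2.056,3.000)
cell (2,3): code 0111 → (2.056,3.000)–(3.000,3.942)
cell (2,4): code 1001 → (3.000,4.026)–(2.000,4.475)
cell (3,3): code 0010 → (3.000,3.942)–(3.026,4.000)
cell (3,4): code 0001 → (3.026,4.000)–(3.000,4.026)
cell (5,1): code 0100 → (5.951,2.000)–(6.000,1.936)
cell (5,2): code 1100 → (5.598,3.000)–(5.951,2.000)
cell (5,3): code 1100 → (5.758,4.000)–(5.598,3.000)
cell (5,4): code 1000 → (6.000,4.362)–(5.758,4.000)
cell (6,1): code 0110 → (6.000,1.936)–(7.000,1.071)
cell (6,4): code 1101 → (6.718,5.000)–(6.000,4.362)
cell (6,5): code 1000 → (7.000,5.167)–(6.718,5.000)
cell (7,0): code 0100 → (7.329,1.000)–(8.000,0.855)
cell (7,1): code 1110 → (7.000,1.071)–(7.329,1.000)
cell (7,5): code 1001 → (8.000,5.258)–(7.000,5.167)
cell (8,0): code 0010 → (8.000,0.855)–(8.468,1.000)
cell (8,1): code 0111 → (8.468,1.000)–(9.000,1.190)
cell (8,4): code 1011 → (9.000,4.801)–(8.604,5.000)
cell (8,5): code 0001 → (8.604,5.000)–(8.000,5.258)
cell (9,1): code 0010 → (9.000,1.190)–(9.737,2.000)
cell (9,2): code 0011 → (9.737,2.000)–(9.960,3.000)
cell (9,3): code 0011 → (9.960,3.000)–(9.695,4.000)
cell (9,4): code 0001 → (9.695,4.000)–(9.000,4.801)
total: 26 segments, chained into 2 closed loop(s), length Σ = 17.995575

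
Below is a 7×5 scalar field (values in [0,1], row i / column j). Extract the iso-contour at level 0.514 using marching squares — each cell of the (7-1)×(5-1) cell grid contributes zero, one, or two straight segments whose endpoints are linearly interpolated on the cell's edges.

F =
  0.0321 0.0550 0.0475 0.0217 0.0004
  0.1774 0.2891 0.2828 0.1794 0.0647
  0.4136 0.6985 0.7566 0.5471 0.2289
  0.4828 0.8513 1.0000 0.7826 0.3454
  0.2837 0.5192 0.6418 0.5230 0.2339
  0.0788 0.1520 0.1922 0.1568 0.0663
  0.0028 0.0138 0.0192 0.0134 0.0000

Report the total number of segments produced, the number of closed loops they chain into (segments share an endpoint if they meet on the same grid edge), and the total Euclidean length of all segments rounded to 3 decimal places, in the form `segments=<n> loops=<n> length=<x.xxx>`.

segments=12 loops=1 length=9.805

cell (1,0): code 0100 → (1.549,1.000)–(2.000,0.352)
cell (1,1): code 1100 → (1.488,2.000)–(1.549,1.000)
cell (1,2): code 1100 → (1.910,3.000)–(1.488,2.000)
cell (1,3): code 1000 → (2.000,3.104)–(1.910,3.000)
cell (2,0): code 0110 → (2.000,0.352)–(3.000,0.085)
cell (2,3): code 1001 → (3.000,3.614)–(2.000,3.104)
cell (3,0): code 0110 → (3.000,0.085)–(4.000,0.978)
cell (3,3): code 1001 → (4.000,3.031)–(3.000,3.614)
cell (4,0): code 0010 → (4.000,0.978)–(4.014,1.000)
cell (4,1): code 0011 → (4.014,1.000)–(4.284,2.000)
cell (4,2): code 0011 → (4.284,2.000)–(4.025,3.000)
cell (4,3): code 0001 → (4.025,3.000)–(4.000,3.031)
total: 12 segments, chained into 1 closed loop(s), length Σ = 9.805139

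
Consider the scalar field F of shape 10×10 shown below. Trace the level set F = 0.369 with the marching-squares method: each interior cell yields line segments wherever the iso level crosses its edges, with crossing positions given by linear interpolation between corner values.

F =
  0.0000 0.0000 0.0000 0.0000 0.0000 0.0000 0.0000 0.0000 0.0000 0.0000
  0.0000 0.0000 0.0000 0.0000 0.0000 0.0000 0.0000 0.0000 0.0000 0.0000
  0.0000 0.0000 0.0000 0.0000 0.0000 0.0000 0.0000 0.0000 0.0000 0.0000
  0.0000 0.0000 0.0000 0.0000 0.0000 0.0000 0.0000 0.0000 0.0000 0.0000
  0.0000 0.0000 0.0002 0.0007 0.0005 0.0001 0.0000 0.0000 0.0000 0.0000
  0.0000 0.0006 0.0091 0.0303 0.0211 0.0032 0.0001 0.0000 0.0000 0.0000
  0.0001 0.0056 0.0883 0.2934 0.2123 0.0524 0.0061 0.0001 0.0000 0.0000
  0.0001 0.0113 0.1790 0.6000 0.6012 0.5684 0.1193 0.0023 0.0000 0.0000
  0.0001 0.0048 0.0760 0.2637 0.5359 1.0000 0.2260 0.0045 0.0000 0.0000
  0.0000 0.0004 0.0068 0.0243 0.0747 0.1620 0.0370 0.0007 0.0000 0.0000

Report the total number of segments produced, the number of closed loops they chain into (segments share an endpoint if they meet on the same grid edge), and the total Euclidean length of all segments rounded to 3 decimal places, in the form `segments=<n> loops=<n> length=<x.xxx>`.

cell (6,2): code 0100 → (6.247,3.000)–(7.000,2.451)
cell (6,3): code 1100 → (6.403,4.000)–(6.247,3.000)
cell (6,4): code 1100 → (6.614,5.000)–(6.403,4.000)
cell (6,5): code 1000 → (7.000,5.444)–(6.614,5.000)
cell (7,2): code 0010 → (7.000,2.451)–(7.687,3.000)
cell (7,3): code 0111 → (7.687,3.000)–(8.000,3.387)
cell (7,5): code 1001 → (8.000,5.815)–(7.000,5.444)
cell (8,3): code 0010 → (8.000,3.387)–(8.362,4.000)
cell (8,4): code 0011 → (8.362,4.000)–(8.753,5.000)
cell (8,5): code 0001 → (8.753,5.000)–(8.000,5.815)
total: 10 segments, chained into 1 closed loop(s), length Σ = 8.893781

segments=10 loops=1 length=8.894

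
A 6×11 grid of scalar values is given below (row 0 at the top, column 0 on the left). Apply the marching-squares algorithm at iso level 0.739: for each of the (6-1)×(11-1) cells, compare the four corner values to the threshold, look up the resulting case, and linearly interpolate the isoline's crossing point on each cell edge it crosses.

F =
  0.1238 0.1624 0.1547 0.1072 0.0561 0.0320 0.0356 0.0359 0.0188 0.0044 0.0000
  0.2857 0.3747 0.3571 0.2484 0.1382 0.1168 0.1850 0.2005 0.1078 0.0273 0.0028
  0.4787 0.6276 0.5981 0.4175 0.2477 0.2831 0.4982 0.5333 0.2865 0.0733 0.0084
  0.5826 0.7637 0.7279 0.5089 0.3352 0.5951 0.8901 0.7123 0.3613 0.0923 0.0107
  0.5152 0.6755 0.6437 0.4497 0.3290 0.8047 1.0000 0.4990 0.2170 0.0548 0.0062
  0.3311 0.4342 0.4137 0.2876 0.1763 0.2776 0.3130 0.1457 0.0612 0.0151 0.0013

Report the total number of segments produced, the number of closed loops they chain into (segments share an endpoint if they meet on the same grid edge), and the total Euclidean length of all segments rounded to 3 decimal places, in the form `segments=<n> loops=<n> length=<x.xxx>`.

cell (2,0): code 0100 → (2.819,1.000)–(3.000,0.864)
cell (2,1): code 1000 → (3.000,1.690)–(2.819,1.000)
cell (2,5): code 0100 → (2.614,6.000)–(3.000,5.488)
cell (2,6): code 1000 → (3.000,6.850)–(2.614,6.000)
cell (3,0): code 0010 → (3.000,0.864)–(3.280,1.000)
cell (3,1): code 0001 → (3.280,1.000)–(3.000,1.690)
cell (3,4): code 0100 → (3.687,5.000)–(4.000,4.862)
cell (3,5): code 1110 → (3.000,5.488)–(3.687,5.000)
cell (3,6): code 1001 → (4.000,6.521)–(3.000,6.850)
cell (4,4): code 0010 → (4.000,4.862)–(4.125,5.000)
cell (4,5): code 0011 → (4.125,5.000)–(4.380,6.000)
cell (4,6): code 0001 → (4.380,6.000)–(4.000,6.521)
total: 12 segments, chained into 2 closed loop(s), length Σ = 7.671138

segments=12 loops=2 length=7.671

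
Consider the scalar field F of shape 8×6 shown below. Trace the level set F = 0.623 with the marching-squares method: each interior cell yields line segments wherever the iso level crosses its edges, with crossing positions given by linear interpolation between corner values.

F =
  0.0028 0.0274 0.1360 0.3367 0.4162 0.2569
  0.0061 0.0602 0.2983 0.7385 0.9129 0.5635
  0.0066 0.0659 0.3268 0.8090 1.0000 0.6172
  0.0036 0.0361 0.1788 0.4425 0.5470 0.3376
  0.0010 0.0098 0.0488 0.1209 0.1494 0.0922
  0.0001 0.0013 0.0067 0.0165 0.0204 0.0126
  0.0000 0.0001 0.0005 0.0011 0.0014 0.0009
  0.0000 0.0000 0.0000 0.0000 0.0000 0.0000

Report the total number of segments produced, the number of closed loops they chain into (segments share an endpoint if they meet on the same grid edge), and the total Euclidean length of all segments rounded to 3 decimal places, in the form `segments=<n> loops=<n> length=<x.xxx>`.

segments=8 loops=1 length=7.444

cell (0,2): code 0100 → (0.713,3.000)–(1.000,2.738)
cell (0,3): code 1100 → (0.416,4.000)–(0.713,3.000)
cell (0,4): code 1000 → (1.000,4.830)–(0.416,4.000)
cell (1,2): code 0110 → (1.000,2.738)–(2.000,2.614)
cell (1,4): code 1001 → (2.000,4.985)–(1.000,4.830)
cell (2,2): code 0010 → (2.000,2.614)–(2.508,3.000)
cell (2,3): code 0011 → (2.508,3.000)–(2.832,4.000)
cell (2,4): code 0001 → (2.832,4.000)–(2.000,4.985)
total: 8 segments, chained into 1 closed loop(s), length Σ = 7.444362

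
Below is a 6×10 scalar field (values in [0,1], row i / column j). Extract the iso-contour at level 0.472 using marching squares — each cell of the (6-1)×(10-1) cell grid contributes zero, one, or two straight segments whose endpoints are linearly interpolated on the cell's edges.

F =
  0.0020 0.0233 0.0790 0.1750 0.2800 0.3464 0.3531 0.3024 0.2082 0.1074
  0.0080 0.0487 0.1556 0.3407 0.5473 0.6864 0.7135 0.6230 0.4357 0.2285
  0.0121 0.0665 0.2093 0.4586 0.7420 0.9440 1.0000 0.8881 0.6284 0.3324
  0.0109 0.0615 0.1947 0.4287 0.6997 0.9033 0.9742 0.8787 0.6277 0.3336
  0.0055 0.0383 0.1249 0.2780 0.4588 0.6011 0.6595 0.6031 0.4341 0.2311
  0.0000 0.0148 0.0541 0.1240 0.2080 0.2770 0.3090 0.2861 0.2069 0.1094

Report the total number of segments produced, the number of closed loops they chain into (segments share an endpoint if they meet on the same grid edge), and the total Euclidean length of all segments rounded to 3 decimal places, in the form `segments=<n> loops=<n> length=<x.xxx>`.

segments=18 loops=1 length=15.399

cell (0,3): code 0100 → (0.718,4.000)–(1.000,3.636)
cell (0,4): code 1100 → (0.369,5.000)–(0.718,4.000)
cell (0,5): code 1100 → (0.330,6.000)–(0.369,5.000)
cell (0,6): code 1100 → (0.529,7.000)–(0.330,6.000)
cell (0,7): code 1000 → (1.000,7.806)–(0.529,7.000)
cell (1,3): code 0110 → (1.000,3.636)–(2.000,3.047)
cell (1,7): code 1101 → (1.188,8.000)–(1.000,7.806)
cell (1,8): code 1000 → (2.000,8.528)–(1.188,8.000)
cell (2,3): code 0110 → (2.000,3.047)–(3.000,3.160)
cell (2,8): code 1001 → (3.000,8.529)–(2.000,8.528)
cell (3,3): code 0010 → (3.000,3.160)–(3.945,4.000)
cell (3,4): code 0111 → (3.945,4.000)–(4.000,4.093)
cell (3,7): code 1011 → (4.000,7.776)–(3.804,8.000)
cell (3,8): code 0001 → (3.804,8.000)–(3.000,8.529)
cell (4,4): code 0010 → (4.000,4.093)–(4.398,5.000)
cell (4,5): code 0011 → (4.398,5.000)–(4.535,6.000)
cell (4,6): code 0011 → (4.535,6.000)–(4.414,7.000)
cell (4,7): code 0001 → (4.414,7.000)–(4.000,7.776)
total: 18 segments, chained into 1 closed loop(s), length Σ = 15.398581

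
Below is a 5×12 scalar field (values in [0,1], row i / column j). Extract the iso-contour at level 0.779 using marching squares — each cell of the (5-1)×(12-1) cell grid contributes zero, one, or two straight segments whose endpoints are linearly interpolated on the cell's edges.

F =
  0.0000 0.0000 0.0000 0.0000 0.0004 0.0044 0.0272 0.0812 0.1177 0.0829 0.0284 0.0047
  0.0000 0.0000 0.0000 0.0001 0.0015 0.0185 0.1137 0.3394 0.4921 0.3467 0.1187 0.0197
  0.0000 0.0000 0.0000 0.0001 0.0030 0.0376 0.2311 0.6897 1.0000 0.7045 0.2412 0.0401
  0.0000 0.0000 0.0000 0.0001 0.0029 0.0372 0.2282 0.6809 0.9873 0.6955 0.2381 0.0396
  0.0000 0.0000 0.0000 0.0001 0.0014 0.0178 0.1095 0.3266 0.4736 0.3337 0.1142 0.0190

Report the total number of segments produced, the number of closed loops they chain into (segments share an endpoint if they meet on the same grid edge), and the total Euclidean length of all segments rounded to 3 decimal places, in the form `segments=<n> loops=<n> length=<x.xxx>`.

cell (1,7): code 0100 → (1.565,8.000)–(2.000,7.288)
cell (1,8): code 1000 → (2.000,8.748)–(1.565,8.000)
cell (2,7): code 0110 → (2.000,7.288)–(3.000,7.320)
cell (2,8): code 1001 → (3.000,8.714)–(2.000,8.748)
cell (3,7): code 0010 → (3.000,7.320)–(3.405,8.000)
cell (3,8): code 0001 → (3.405,8.000)–(3.000,8.714)
total: 6 segments, chained into 1 closed loop(s), length Σ = 5.313521

segments=6 loops=1 length=5.314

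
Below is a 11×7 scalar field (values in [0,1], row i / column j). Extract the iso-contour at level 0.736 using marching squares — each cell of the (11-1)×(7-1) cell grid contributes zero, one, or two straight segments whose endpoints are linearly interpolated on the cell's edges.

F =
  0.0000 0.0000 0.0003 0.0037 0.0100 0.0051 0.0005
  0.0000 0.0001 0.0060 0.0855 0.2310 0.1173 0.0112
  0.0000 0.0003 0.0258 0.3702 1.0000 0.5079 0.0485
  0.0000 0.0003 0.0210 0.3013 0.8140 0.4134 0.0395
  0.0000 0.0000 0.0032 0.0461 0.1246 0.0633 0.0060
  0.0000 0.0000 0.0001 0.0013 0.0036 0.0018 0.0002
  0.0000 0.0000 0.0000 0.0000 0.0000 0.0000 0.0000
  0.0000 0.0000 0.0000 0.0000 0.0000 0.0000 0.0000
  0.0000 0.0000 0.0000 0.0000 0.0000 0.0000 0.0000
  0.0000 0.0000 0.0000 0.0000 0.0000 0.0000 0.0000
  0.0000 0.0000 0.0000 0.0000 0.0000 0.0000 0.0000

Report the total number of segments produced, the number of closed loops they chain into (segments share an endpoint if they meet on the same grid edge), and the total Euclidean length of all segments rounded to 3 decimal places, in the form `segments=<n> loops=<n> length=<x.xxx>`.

cell (1,3): code 0100 → (1.657,4.000)–(2.000,3.581)
cell (1,4): code 1000 → (2.000,4.536)–(1.657,4.000)
cell (2,3): code 0110 → (2.000,3.581)–(3.000,3.848)
cell (2,4): code 1001 → (3.000,4.195)–(2.000,4.536)
cell (3,3): code 0010 → (3.000,3.848)–(3.113,4.000)
cell (3,4): code 0001 → (3.113,4.000)–(3.000,4.195)
total: 6 segments, chained into 1 closed loop(s), length Σ = 3.685360

segments=6 loops=1 length=3.685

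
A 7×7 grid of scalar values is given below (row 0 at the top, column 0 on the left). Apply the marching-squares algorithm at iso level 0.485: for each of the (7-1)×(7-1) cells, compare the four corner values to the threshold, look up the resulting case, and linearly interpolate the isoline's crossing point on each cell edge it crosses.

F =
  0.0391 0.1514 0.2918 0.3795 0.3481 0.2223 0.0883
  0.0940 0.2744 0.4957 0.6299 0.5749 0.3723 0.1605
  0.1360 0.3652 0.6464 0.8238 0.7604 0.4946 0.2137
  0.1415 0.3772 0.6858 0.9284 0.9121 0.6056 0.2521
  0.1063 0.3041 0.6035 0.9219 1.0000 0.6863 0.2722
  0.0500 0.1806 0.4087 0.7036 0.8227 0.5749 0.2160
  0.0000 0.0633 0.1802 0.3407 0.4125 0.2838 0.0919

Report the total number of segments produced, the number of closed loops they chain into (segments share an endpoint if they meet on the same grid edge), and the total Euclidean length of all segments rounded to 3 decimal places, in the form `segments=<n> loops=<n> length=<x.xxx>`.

cell (0,1): code 0100 → (0.948,2.000)–(1.000,1.952)
cell (0,2): code 1100 → (0.421,3.000)–(0.948,2.000)
cell (0,3): code 1100 → (0.604,4.000)–(0.421,3.000)
cell (0,4): code 1000 → (1.000,4.444)–(0.604,4.000)
cell (1,1): code 0110 → (1.000,1.952)–(2.000,1.426)
cell (1,4): code 1101 → (1.922,5.000)–(1.000,4.444)
cell (1,5): code 1000 → (2.000,5.034)–(1.922,5.000)
cell (2,1): code 0110 → (2.000,1.426)–(3.000,1.349)
cell (2,5): code 1001 → (3.000,5.341)–(2.000,5.034)
cell (3,1): code 0110 → (3.000,1.349)–(4.000,1.604)
cell (3,5): code 1001 → (4.000,5.486)–(3.000,5.341)
cell (4,1): code 0010 → (4.000,1.604)–(4.608,2.000)
cell (4,2): code 0111 → (4.608,2.000)–(5.000,2.259)
cell (4,5): code 1001 → (5.000,5.250)–(4.000,5.486)
cell (5,2): code 0010 → (5.000,2.259)–(5.602,3.000)
cell (5,3): code 0011 → (5.602,3.000)–(5.823,4.000)
cell (5,4): code 0011 → (5.823,4.000)–(5.309,5.000)
cell (5,5): code 0001 → (5.309,5.000)–(5.000,5.250)
total: 18 segments, chained into 1 closed loop(s), length Σ = 14.919979

segments=18 loops=1 length=14.920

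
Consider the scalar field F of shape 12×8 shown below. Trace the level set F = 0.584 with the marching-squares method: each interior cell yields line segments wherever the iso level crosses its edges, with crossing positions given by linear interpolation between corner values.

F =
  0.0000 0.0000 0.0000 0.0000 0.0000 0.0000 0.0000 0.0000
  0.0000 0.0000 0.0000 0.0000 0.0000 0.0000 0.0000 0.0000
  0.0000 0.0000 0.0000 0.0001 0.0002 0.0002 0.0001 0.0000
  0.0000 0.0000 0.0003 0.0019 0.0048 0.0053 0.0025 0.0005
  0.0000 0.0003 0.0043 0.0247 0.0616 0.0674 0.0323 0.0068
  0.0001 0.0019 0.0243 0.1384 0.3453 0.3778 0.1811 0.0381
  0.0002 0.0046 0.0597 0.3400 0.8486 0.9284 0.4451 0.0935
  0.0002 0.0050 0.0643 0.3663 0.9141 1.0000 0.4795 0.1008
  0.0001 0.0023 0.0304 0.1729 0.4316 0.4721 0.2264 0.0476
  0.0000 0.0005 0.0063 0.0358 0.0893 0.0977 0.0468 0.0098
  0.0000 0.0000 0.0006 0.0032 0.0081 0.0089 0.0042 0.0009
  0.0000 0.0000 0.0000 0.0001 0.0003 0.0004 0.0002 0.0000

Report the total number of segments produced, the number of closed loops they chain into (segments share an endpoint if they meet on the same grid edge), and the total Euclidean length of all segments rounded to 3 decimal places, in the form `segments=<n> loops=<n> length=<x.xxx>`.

cell (5,3): code 0100 → (5.474,4.000)–(6.000,3.480)
cell (5,4): code 1100 → (5.375,5.000)–(5.474,4.000)
cell (5,5): code 1000 → (6.000,5.713)–(5.375,5.000)
cell (6,3): code 0110 → (6.000,3.480)–(7.000,3.397)
cell (6,5): code 1001 → (7.000,5.799)–(6.000,5.713)
cell (7,3): code 0010 → (7.000,3.397)–(7.684,4.000)
cell (7,4): code 0011 → (7.684,4.000)–(7.788,5.000)
cell (7,5): code 0001 → (7.788,5.000)–(7.000,5.799)
total: 8 segments, chained into 1 closed loop(s), length Σ = 7.739365

segments=8 loops=1 length=7.739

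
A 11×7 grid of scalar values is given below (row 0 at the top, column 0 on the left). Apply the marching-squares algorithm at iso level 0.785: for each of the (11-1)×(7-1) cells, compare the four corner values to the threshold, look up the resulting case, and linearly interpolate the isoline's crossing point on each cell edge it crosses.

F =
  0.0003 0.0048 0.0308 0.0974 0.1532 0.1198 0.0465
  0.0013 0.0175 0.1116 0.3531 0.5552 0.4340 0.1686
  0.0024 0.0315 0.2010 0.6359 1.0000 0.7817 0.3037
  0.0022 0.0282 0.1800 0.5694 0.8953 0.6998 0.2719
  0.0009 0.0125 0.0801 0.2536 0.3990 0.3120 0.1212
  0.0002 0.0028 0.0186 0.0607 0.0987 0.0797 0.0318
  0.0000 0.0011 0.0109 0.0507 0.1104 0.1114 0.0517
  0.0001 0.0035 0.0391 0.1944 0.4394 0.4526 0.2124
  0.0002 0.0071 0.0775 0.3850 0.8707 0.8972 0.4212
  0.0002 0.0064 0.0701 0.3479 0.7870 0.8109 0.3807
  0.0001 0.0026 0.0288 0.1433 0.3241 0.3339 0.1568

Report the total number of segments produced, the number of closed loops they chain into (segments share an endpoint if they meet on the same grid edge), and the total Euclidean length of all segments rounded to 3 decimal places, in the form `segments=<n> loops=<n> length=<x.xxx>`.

segments=14 loops=2 length=9.719

cell (1,3): code 0100 → (1.517,4.000)–(2.000,3.410)
cell (1,4): code 1000 → (2.000,4.985)–(1.517,4.000)
cell (2,3): code 0110 → (2.000,3.410)–(3.000,3.662)
cell (2,4): code 1001 → (3.000,4.564)–(2.000,4.985)
cell (3,3): code 0010 → (3.000,3.662)–(3.222,4.000)
cell (3,4): code 0001 → (3.222,4.000)–(3.000,4.564)
cell (7,3): code 0100 → (7.801,4.000)–(8.000,3.824)
cell (7,4): code 1100 → (7.748,5.000)–(7.801,4.000)
cell (7,5): code 1000 → (8.000,5.236)–(7.748,5.000)
cell (8,3): code 0110 → (8.000,3.824)–(9.000,3.995)
cell (8,5): code 1001 → (9.000,5.060)–(8.000,5.236)
cell (9,3): code 0010 → (9.000,3.995)–(9.004,4.000)
cell (9,4): code 0011 → (9.004,4.000)–(9.054,5.000)
cell (9,5): code 0001 → (9.054,5.000)–(9.000,5.060)
total: 14 segments, chained into 2 closed loop(s), length Σ = 9.718699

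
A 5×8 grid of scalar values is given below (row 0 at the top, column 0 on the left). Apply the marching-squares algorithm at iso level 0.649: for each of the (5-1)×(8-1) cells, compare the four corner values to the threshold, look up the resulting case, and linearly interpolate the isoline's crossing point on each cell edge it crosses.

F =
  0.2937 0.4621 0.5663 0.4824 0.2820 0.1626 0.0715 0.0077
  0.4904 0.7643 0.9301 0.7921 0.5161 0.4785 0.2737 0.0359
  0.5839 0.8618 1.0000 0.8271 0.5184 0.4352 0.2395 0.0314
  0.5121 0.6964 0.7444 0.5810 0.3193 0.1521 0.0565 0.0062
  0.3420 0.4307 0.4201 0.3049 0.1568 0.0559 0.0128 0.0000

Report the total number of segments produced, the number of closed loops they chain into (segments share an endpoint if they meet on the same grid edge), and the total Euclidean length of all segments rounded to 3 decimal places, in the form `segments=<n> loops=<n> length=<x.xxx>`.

segments=12 loops=1 length=9.963

cell (0,0): code 0100 → (0.618,1.000)–(1.000,0.579)
cell (0,1): code 1100 → (0.227,2.000)–(0.618,1.000)
cell (0,2): code 1100 → (0.538,3.000)–(0.227,2.000)
cell (0,3): code 1000 → (1.000,3.518)–(0.538,3.000)
cell (1,0): code 0110 → (1.000,0.579)–(2.000,0.234)
cell (1,3): code 1001 → (2.000,3.577)–(1.000,3.518)
cell (2,0): code 0110 → (2.000,0.234)–(3.000,0.743)
cell (2,2): code 1011 → (3.000,2.584)–(2.724,3.000)
cell (2,3): code 0001 → (2.724,3.000)–(2.000,3.577)
cell (3,0): code 0010 → (3.000,0.743)–(3.178,1.000)
cell (3,1): code 0011 → (3.178,1.000)–(3.294,2.000)
cell (3,2): code 0001 → (3.294,2.000)–(3.000,2.584)
total: 12 segments, chained into 1 closed loop(s), length Σ = 9.963393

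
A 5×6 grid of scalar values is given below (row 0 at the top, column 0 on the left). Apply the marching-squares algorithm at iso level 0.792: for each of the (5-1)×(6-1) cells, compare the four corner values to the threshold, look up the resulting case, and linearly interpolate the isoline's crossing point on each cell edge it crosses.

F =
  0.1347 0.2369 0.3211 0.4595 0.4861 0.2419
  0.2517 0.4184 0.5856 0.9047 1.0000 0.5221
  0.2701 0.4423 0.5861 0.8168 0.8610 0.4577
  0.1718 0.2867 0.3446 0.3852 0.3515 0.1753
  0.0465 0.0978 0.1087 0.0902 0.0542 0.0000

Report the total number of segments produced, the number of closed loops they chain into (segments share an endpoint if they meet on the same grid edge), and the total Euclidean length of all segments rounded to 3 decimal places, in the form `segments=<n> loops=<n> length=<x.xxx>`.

cell (0,2): code 0100 → (0.747,3.000)–(1.000,2.647)
cell (0,3): code 1100 → (0.595,4.000)–(0.747,3.000)
cell (0,4): code 1000 → (1.000,4.435)–(0.595,4.000)
cell (1,2): code 0110 → (1.000,2.647)–(2.000,2.893)
cell (1,4): code 1001 → (2.000,4.171)–(1.000,4.435)
cell (2,2): code 0010 → (2.000,2.893)–(2.057,3.000)
cell (2,3): code 0011 → (2.057,3.000)–(2.135,4.000)
cell (2,4): code 0001 → (2.135,4.000)–(2.000,4.171)
total: 8 segments, chained into 1 closed loop(s), length Σ = 5.447475

segments=8 loops=1 length=5.447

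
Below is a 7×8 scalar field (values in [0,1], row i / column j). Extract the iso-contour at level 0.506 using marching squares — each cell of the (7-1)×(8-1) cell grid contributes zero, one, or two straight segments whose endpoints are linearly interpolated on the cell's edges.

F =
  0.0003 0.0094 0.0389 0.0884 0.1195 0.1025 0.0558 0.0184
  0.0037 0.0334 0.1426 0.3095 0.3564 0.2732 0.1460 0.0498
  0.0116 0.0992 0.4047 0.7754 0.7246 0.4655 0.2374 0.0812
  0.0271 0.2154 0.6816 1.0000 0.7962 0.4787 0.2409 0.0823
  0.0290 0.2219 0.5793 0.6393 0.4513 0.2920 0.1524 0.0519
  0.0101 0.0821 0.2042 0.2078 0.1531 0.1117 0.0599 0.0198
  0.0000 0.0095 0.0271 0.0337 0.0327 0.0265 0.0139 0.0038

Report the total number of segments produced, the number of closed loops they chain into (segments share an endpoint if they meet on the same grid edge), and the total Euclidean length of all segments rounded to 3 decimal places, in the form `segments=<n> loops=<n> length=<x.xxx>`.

cell (1,2): code 0100 → (1.422,3.000)–(2.000,2.273)
cell (1,3): code 1100 → (1.406,4.000)–(1.422,3.000)
cell (1,4): code 1000 → (2.000,4.844)–(1.406,4.000)
cell (2,1): code 0100 → (2.366,2.000)–(3.000,1.623)
cell (2,2): code 1110 → (2.000,2.273)–(2.366,2.000)
cell (2,4): code 1001 → (3.000,4.914)–(2.000,4.844)
cell (3,1): code 0110 → (3.000,1.623)–(4.000,1.795)
cell (3,3): code 1011 → (4.000,3.709)–(3.841,4.000)
cell (3,4): code 0001 → (3.841,4.000)–(3.000,4.914)
cell (4,1): code 0010 → (4.000,1.795)–(4.195,2.000)
cell (4,2): code 0011 → (4.195,2.000)–(4.309,3.000)
cell (4,3): code 0001 → (4.309,3.000)–(4.000,3.709)
total: 12 segments, chained into 1 closed loop(s), length Σ = 9.808600

segments=12 loops=1 length=9.809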